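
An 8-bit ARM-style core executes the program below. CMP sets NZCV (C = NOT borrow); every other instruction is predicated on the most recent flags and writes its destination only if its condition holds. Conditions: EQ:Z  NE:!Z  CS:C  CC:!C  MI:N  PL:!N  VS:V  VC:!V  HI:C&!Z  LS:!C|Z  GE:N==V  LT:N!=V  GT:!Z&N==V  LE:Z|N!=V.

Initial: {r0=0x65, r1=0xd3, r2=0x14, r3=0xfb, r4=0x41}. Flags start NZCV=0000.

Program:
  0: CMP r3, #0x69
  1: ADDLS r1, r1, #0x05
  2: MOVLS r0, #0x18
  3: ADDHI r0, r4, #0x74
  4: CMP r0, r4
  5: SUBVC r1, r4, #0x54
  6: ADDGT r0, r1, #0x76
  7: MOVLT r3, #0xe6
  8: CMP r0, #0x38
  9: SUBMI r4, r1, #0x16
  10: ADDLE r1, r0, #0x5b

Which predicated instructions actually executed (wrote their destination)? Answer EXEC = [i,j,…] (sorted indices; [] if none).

EXEC = [3,7,10]

[0] flags=1010 → (cmp)
[1] flags=1010 LS?F → skip
[2] flags=1010 LS?F → skip
[3] flags=1010 HI?T → r0=0xb5
[4] flags=0011 → (cmp)
[5] flags=0011 VC?F → skip
[6] flags=0011 GT?F → skip
[7] flags=0011 LT?T → r3=0xe6
[8] flags=0011 → (cmp)
[9] flags=0011 MI?F → skip
[10] flags=0011 LE?T → r1=0x10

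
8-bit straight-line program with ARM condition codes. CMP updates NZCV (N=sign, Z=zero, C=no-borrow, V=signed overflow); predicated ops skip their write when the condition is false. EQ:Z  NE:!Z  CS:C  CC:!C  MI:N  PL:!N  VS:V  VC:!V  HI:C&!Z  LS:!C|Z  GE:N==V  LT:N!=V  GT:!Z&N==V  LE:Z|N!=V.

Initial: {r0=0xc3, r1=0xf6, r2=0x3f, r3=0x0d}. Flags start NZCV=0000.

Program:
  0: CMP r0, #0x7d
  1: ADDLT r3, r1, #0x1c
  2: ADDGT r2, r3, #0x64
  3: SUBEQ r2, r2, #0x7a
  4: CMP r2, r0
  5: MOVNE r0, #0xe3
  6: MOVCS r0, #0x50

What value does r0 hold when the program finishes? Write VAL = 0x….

[0] flags=0011 → (cmp)
[1] flags=0011 LT?T → r3=0x12
[2] flags=0011 GT?F → skip
[3] flags=0011 EQ?F → skip
[4] flags=0000 → (cmp)
[5] flags=0000 NE?T → r0=0xe3
[6] flags=0000 CS?F → skip

VAL = 0xe3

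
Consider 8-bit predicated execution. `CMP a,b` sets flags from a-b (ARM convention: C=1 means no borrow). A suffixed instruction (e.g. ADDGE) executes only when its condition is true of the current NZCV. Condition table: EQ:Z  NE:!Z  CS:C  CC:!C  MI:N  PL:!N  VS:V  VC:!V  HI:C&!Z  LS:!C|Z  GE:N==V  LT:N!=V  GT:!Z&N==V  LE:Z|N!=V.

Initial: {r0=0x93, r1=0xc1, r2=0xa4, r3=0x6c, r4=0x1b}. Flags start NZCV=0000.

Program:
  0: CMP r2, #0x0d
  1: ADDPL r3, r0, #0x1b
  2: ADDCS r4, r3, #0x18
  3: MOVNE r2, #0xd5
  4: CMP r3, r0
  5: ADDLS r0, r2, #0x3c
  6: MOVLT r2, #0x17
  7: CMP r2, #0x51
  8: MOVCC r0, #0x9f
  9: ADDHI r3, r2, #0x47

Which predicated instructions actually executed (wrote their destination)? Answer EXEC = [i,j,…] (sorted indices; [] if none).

0: ✓ CMP  NZCV=1010
1: · ADDPL
2: ✓ ADDCS  r4←0x84
3: ✓ MOVNE  r2←0xd5
4: ✓ CMP  NZCV=1001
5: ✓ ADDLS  r0←0x11
6: · MOVLT
7: ✓ CMP  NZCV=1010
8: · MOVCC
9: ✓ ADDHI  r3←0x1c

EXEC = [2,3,5,9]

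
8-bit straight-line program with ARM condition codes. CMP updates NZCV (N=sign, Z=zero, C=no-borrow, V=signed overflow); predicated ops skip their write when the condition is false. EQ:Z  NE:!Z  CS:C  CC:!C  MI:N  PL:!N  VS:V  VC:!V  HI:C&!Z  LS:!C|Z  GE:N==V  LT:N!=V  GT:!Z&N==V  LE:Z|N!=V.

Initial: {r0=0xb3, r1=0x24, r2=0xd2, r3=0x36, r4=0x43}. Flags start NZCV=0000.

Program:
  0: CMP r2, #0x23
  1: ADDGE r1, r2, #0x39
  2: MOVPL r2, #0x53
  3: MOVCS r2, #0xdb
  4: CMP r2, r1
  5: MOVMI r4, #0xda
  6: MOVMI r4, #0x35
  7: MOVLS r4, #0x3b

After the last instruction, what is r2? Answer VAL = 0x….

0: ✓ CMP  NZCV=1010
1: · ADDGE
2: · MOVPL
3: ✓ MOVCS  r2←0xdb
4: ✓ CMP  NZCV=1010
5: ✓ MOVMI  r4←0xda
6: ✓ MOVMI  r4←0x35
7: · MOVLS

VAL = 0xdb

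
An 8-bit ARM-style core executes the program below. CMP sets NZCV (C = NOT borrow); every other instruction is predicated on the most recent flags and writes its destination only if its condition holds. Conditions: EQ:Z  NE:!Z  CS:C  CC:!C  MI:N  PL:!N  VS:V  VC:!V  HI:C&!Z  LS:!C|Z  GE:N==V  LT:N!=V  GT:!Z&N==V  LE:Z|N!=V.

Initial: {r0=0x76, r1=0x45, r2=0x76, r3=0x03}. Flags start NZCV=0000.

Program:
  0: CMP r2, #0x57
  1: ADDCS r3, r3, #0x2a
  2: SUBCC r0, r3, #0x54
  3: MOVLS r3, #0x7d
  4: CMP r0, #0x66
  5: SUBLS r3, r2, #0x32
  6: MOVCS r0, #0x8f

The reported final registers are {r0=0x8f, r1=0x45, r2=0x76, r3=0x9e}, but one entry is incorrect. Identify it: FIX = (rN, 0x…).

[0] flags=0010 → (cmp)
[1] flags=0010 CS?T → r3=0x2d
[2] flags=0010 CC?F → skip
[3] flags=0010 LS?F → skip
[4] flags=0010 → (cmp)
[5] flags=0010 LS?F → skip
[6] flags=0010 CS?T → r0=0x8f

FIX = (r3, 0x2d)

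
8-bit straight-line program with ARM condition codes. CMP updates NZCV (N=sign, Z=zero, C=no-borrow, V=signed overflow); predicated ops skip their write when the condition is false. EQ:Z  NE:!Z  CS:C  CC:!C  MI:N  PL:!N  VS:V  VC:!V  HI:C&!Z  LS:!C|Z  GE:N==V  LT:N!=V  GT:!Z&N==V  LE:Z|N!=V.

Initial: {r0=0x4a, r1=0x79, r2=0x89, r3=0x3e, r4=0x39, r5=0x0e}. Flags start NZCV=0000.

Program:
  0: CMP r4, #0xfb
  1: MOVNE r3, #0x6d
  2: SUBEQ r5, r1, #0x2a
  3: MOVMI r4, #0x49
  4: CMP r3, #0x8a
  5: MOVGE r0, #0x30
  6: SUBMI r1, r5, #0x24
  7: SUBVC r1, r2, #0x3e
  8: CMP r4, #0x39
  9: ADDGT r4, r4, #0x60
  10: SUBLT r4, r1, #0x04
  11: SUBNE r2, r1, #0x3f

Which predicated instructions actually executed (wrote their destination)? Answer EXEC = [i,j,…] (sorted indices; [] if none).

EXEC = [1,5,6]

0: ✓ CMP  NZCV=0000
1: ✓ MOVNE  r3←0x6d
2: · SUBEQ
3: · MOVMI
4: ✓ CMP  NZCV=1001
5: ✓ MOVGE  r0←0x30
6: ✓ SUBMI  r1←0xea
7: · SUBVC
8: ✓ CMP  NZCV=0110
9: · ADDGT
10: · SUBLT
11: · SUBNE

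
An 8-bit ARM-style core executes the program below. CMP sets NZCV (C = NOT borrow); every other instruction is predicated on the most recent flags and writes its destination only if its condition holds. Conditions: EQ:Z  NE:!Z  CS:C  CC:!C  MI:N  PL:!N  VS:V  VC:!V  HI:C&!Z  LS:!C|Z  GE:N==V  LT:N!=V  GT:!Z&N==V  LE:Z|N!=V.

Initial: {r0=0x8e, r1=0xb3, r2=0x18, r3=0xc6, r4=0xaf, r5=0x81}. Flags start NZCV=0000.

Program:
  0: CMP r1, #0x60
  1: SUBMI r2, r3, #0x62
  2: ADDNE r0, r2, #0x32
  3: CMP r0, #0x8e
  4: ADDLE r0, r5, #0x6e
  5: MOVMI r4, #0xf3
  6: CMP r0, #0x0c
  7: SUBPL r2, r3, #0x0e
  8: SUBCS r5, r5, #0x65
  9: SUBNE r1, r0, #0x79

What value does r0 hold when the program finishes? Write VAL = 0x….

VAL = 0x4a

0: ✓ CMP  NZCV=0011
1: · SUBMI
2: ✓ ADDNE  r0←0x4a
3: ✓ CMP  NZCV=1001
4: · ADDLE
5: ✓ MOVMI  r4←0xf3
6: ✓ CMP  NZCV=0010
7: ✓ SUBPL  r2←0xb8
8: ✓ SUBCS  r5←0x1c
9: ✓ SUBNE  r1←0xd1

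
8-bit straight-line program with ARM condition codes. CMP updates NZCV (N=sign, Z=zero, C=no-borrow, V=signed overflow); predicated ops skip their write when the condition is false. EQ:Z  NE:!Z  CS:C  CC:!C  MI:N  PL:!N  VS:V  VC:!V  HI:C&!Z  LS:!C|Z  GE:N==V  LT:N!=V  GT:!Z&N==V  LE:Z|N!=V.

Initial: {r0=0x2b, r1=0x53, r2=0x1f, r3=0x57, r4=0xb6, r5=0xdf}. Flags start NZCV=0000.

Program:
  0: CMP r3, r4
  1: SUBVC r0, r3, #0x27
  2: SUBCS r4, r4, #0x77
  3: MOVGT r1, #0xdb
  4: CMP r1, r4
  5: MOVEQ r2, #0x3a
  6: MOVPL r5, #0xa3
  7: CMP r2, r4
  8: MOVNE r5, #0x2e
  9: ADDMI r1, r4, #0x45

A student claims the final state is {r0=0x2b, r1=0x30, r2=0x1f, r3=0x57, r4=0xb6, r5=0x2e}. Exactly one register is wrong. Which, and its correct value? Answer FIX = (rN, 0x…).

FIX = (r1, 0xdb)

[0] flags=1001 → (cmp)
[1] flags=1001 VC?F → skip
[2] flags=1001 CS?F → skip
[3] flags=1001 GT?T → r1=0xdb
[4] flags=0010 → (cmp)
[5] flags=0010 EQ?F → skip
[6] flags=0010 PL?T → r5=0xa3
[7] flags=0000 → (cmp)
[8] flags=0000 NE?T → r5=0x2e
[9] flags=0000 MI?F → skip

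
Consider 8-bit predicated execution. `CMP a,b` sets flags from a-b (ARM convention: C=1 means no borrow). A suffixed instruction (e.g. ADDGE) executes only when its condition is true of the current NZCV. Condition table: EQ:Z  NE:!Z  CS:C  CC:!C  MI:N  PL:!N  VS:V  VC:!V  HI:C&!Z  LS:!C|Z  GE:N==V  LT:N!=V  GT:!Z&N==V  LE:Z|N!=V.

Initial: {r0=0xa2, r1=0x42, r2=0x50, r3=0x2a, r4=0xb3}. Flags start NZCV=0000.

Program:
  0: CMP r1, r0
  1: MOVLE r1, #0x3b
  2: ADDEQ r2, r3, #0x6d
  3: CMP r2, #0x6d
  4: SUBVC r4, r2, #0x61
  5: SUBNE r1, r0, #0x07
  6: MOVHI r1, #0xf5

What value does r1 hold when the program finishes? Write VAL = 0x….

[0] flags=1001 → (cmp)
[1] flags=1001 LE?F → skip
[2] flags=1001 EQ?F → skip
[3] flags=1000 → (cmp)
[4] flags=1000 VC?T → r4=0xef
[5] flags=1000 NE?T → r1=0x9b
[6] flags=1000 HI?F → skip

VAL = 0x9b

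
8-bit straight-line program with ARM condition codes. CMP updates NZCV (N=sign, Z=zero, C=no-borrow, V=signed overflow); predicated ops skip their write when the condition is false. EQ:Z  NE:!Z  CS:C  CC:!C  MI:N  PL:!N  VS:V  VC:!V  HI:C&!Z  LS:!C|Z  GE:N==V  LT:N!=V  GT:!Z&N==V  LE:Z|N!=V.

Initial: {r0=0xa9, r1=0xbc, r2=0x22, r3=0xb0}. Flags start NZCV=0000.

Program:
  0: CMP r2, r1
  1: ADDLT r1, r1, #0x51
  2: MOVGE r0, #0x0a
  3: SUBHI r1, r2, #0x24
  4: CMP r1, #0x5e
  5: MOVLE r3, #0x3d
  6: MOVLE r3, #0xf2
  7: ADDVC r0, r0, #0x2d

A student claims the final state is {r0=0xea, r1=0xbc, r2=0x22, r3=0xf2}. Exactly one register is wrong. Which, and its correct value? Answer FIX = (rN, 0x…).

[0] flags=0000 → (cmp)
[1] flags=0000 LT?F → skip
[2] flags=0000 GE?T → r0=0x0a
[3] flags=0000 HI?F → skip
[4] flags=0011 → (cmp)
[5] flags=0011 LE?T → r3=0x3d
[6] flags=0011 LE?T → r3=0xf2
[7] flags=0011 VC?F → skip

FIX = (r0, 0x0a)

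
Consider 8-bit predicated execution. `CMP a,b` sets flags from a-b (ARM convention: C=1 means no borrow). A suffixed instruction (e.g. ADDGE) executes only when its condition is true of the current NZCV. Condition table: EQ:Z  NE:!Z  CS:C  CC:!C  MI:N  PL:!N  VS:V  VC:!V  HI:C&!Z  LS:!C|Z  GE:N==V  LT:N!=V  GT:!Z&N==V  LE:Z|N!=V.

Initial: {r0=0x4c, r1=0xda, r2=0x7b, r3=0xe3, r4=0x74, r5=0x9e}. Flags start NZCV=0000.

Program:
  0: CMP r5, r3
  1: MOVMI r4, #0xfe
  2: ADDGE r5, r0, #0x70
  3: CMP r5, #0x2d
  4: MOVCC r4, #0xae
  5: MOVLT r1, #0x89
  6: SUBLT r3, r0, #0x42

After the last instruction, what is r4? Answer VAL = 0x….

VAL = 0xfe

[0] flags=1000 → (cmp)
[1] flags=1000 MI?T → r4=0xfe
[2] flags=1000 GE?F → skip
[3] flags=0011 → (cmp)
[4] flags=0011 CC?F → skip
[5] flags=0011 LT?T → r1=0x89
[6] flags=0011 LT?T → r3=0x0a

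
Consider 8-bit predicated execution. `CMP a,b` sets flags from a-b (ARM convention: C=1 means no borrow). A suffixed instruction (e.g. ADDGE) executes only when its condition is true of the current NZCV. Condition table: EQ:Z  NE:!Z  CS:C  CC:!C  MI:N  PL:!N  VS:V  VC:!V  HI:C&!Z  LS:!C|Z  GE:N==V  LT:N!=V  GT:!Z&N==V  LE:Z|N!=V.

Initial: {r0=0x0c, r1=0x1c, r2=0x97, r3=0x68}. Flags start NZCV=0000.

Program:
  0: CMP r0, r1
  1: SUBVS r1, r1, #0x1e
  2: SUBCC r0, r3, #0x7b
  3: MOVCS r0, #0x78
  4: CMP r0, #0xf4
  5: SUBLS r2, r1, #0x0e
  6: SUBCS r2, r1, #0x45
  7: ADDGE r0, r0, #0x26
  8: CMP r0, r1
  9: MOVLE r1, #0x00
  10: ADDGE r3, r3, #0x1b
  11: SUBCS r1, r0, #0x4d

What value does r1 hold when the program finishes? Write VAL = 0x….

[0] flags=1000 → (cmp)
[1] flags=1000 VS?F → skip
[2] flags=1000 CC?T → r0=0xed
[3] flags=1000 CS?F → skip
[4] flags=1000 → (cmp)
[5] flags=1000 LS?T → r2=0x0e
[6] flags=1000 CS?F → skip
[7] flags=1000 GE?F → skip
[8] flags=1010 → (cmp)
[9] flags=1010 LE?T → r1=0x00
[10] flags=1010 GE?F → skip
[11] flags=1010 CS?T → r1=0xa0

VAL = 0xa0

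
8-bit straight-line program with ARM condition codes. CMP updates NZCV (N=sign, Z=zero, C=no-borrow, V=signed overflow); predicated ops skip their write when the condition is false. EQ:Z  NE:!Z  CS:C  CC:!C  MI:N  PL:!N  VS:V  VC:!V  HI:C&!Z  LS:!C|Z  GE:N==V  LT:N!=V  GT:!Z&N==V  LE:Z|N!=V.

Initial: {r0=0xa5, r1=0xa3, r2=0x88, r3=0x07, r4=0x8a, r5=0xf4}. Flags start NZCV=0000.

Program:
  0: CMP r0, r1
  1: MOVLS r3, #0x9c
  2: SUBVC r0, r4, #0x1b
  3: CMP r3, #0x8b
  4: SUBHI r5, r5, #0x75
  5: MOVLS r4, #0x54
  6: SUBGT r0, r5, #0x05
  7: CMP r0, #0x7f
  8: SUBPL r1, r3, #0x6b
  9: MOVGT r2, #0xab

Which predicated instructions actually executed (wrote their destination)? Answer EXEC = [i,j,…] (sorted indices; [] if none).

EXEC = [2,5,6,8]

[0] flags=0010 → (cmp)
[1] flags=0010 LS?F → skip
[2] flags=0010 VC?T → r0=0x6f
[3] flags=0000 → (cmp)
[4] flags=0000 HI?F → skip
[5] flags=0000 LS?T → r4=0x54
[6] flags=0000 GT?T → r0=0xef
[7] flags=0011 → (cmp)
[8] flags=0011 PL?T → r1=0x9c
[9] flags=0011 GT?F → skip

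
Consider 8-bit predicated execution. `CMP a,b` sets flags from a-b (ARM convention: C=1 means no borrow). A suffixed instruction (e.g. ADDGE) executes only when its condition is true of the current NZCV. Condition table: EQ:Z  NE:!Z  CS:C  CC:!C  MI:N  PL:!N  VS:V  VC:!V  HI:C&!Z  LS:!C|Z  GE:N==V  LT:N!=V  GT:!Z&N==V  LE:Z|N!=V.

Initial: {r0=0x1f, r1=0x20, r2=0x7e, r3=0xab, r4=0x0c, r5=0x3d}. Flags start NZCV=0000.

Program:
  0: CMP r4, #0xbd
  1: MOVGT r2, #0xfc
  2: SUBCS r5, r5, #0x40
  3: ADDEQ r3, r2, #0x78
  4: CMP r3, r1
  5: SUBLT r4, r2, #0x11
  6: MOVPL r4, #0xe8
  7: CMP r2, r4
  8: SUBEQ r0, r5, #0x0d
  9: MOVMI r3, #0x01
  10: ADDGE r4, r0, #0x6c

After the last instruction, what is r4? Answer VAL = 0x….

0: ✓ CMP  NZCV=0000
1: ✓ MOVGT  r2←0xfc
2: · SUBCS
3: · ADDEQ
4: ✓ CMP  NZCV=1010
5: ✓ SUBLT  r4←0xeb
6: · MOVPL
7: ✓ CMP  NZCV=0010
8: · SUBEQ
9: · MOVMI
10: ✓ ADDGE  r4←0x8b

VAL = 0x8b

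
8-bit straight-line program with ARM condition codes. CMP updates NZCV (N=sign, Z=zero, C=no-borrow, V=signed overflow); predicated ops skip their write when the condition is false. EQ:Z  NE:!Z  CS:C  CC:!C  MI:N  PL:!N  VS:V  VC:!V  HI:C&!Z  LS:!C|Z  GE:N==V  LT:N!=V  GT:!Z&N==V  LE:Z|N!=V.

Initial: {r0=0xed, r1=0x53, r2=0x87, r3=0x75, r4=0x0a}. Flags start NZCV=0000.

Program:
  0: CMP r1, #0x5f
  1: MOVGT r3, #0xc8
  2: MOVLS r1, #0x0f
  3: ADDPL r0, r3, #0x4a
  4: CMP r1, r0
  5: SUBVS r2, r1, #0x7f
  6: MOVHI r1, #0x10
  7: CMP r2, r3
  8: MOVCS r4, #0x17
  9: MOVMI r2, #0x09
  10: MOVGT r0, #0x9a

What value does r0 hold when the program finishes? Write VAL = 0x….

[0] flags=1000 → (cmp)
[1] flags=1000 GT?F → skip
[2] flags=1000 LS?T → r1=0x0f
[3] flags=1000 PL?F → skip
[4] flags=0000 → (cmp)
[5] flags=0000 VS?F → skip
[6] flags=0000 HI?F → skip
[7] flags=0011 → (cmp)
[8] flags=0011 CS?T → r4=0x17
[9] flags=0011 MI?F → skip
[10] flags=0011 GT?F → skip

VAL = 0xed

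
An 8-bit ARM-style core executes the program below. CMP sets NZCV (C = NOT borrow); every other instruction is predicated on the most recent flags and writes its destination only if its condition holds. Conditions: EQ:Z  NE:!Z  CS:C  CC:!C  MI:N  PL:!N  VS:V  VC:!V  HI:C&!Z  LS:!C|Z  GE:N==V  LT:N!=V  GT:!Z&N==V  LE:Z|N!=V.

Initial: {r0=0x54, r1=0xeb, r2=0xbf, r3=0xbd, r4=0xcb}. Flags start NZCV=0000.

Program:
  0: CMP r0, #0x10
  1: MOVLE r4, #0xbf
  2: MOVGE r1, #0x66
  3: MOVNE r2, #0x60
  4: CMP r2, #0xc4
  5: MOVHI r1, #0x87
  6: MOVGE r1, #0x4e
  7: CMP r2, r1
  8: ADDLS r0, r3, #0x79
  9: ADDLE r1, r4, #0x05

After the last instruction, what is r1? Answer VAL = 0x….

0: ✓ CMP  NZCV=0010
1: · MOVLE
2: ✓ MOVGE  r1←0x66
3: ✓ MOVNE  r2←0x60
4: ✓ CMP  NZCV=1001
5: · MOVHI
6: ✓ MOVGE  r1←0x4e
7: ✓ CMP  NZCV=0010
8: · ADDLS
9: · ADDLE

VAL = 0x4e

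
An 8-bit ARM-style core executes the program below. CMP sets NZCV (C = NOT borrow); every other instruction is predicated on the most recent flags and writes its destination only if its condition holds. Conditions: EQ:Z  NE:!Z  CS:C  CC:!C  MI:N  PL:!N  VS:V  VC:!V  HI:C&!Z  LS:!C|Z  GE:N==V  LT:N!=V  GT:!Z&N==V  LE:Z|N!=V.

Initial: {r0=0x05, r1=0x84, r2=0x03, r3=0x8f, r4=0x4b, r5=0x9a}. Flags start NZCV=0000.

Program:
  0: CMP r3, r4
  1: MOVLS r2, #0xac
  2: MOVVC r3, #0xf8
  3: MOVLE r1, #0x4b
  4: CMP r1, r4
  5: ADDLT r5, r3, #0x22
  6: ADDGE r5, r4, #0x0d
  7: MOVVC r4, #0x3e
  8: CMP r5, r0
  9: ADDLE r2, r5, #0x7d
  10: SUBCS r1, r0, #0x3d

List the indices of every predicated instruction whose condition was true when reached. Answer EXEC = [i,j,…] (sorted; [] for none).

EXEC = [3,6,7,10]

[0] flags=0011 → (cmp)
[1] flags=0011 LS?F → skip
[2] flags=0011 VC?F → skip
[3] flags=0011 LE?T → r1=0x4b
[4] flags=0110 → (cmp)
[5] flags=0110 LT?F → skip
[6] flags=0110 GE?T → r5=0x58
[7] flags=0110 VC?T → r4=0x3e
[8] flags=0010 → (cmp)
[9] flags=0010 LE?F → skip
[10] flags=0010 CS?T → r1=0xc8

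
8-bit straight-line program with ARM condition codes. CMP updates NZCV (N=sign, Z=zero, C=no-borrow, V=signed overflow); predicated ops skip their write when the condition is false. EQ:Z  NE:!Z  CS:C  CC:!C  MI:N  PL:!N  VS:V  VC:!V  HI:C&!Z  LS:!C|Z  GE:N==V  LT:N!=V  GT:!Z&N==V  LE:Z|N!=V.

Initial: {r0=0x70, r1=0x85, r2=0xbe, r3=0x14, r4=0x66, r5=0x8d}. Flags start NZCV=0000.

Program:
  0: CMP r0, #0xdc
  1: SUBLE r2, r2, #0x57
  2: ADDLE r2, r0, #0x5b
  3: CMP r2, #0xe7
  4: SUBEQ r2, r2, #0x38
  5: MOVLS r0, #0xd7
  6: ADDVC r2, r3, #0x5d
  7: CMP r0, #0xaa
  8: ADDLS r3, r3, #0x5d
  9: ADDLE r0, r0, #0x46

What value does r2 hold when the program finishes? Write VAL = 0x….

0: ✓ CMP  NZCV=1001
1: · SUBLE
2: · ADDLE
3: ✓ CMP  NZCV=1000
4: · SUBEQ
5: ✓ MOVLS  r0←0xd7
6: ✓ ADDVC  r2←0x71
7: ✓ CMP  NZCV=0010
8: · ADDLS
9: · ADDLE

VAL = 0x71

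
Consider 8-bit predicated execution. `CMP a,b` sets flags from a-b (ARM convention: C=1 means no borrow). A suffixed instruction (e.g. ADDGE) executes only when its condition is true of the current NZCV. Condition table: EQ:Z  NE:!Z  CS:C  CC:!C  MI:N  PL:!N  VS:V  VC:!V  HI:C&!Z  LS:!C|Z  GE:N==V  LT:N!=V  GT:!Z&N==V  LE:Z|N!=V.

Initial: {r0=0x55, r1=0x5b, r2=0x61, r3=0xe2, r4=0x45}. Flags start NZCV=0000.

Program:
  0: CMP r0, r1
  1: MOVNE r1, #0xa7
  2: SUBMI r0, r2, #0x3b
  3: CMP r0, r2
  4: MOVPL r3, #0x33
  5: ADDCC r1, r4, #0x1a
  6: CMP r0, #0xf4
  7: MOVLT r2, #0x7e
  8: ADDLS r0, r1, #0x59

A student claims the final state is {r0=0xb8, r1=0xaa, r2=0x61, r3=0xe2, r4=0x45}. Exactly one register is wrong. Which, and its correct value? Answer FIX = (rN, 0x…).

FIX = (r1, 0x5f)

[0] flags=1000 → (cmp)
[1] flags=1000 NE?T → r1=0xa7
[2] flags=1000 MI?T → r0=0x26
[3] flags=1000 → (cmp)
[4] flags=1000 PL?F → skip
[5] flags=1000 CC?T → r1=0x5f
[6] flags=0000 → (cmp)
[7] flags=0000 LT?F → skip
[8] flags=0000 LS?T → r0=0xb8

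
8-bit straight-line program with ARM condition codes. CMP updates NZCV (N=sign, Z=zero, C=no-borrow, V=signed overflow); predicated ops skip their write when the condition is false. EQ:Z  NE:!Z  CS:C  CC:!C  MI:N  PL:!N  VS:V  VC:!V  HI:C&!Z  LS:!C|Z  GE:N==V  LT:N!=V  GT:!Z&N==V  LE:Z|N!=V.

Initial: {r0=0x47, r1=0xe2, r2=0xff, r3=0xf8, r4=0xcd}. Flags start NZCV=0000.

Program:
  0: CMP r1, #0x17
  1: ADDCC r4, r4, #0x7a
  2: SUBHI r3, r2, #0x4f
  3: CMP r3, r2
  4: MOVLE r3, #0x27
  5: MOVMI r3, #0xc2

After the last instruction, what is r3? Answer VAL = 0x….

VAL = 0xc2

0: ✓ CMP  NZCV=1010
1: · ADDCC
2: ✓ SUBHI  r3←0xb0
3: ✓ CMP  NZCV=1000
4: ✓ MOVLE  r3←0x27
5: ✓ MOVMI  r3←0xc2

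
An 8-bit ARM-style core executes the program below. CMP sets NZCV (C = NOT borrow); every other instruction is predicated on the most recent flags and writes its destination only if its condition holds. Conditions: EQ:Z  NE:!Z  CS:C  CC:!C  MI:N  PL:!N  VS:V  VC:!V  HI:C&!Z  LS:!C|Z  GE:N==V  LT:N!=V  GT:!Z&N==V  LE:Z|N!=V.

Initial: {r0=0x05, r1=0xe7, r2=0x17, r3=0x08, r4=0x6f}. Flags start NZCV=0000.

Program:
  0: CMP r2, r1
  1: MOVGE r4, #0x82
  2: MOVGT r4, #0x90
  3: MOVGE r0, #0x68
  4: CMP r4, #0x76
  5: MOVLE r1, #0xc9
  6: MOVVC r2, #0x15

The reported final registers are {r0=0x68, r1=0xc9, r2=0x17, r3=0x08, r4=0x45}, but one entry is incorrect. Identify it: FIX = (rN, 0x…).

FIX = (r4, 0x90)

0: ✓ CMP  NZCV=0000
1: ✓ MOVGE  r4←0x82
2: ✓ MOVGT  r4←0x90
3: ✓ MOVGE  r0←0x68
4: ✓ CMP  NZCV=0011
5: ✓ MOVLE  r1←0xc9
6: · MOVVC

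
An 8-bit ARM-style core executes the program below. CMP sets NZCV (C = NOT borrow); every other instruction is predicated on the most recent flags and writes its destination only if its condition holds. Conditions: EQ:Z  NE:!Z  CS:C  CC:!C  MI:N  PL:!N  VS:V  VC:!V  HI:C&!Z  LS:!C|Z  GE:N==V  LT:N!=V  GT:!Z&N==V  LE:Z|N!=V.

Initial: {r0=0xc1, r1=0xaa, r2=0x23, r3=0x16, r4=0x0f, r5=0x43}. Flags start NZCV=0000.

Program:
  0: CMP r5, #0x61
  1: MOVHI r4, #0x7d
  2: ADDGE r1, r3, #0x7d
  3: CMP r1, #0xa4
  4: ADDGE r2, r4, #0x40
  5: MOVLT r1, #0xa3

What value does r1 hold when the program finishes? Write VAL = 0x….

VAL = 0xaa

[0] flags=1000 → (cmp)
[1] flags=1000 HI?F → skip
[2] flags=1000 GE?F → skip
[3] flags=0010 → (cmp)
[4] flags=0010 GE?T → r2=0x4f
[5] flags=0010 LT?F → skip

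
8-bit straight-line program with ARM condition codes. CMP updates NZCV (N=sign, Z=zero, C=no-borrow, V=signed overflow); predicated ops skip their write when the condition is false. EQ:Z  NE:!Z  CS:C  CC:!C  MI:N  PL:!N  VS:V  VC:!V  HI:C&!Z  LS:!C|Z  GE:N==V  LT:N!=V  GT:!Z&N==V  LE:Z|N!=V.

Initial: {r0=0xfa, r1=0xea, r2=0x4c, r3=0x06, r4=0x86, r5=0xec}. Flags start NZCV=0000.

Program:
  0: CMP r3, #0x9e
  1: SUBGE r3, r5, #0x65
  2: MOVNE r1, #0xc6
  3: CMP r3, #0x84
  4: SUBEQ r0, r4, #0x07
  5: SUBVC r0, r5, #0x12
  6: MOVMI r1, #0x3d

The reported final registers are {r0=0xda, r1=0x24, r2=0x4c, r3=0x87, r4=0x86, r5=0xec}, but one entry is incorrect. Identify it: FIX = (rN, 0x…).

FIX = (r1, 0xc6)

[0] flags=0000 → (cmp)
[1] flags=0000 GE?T → r3=0x87
[2] flags=0000 NE?T → r1=0xc6
[3] flags=0010 → (cmp)
[4] flags=0010 EQ?F → skip
[5] flags=0010 VC?T → r0=0xda
[6] flags=0010 MI?F → skip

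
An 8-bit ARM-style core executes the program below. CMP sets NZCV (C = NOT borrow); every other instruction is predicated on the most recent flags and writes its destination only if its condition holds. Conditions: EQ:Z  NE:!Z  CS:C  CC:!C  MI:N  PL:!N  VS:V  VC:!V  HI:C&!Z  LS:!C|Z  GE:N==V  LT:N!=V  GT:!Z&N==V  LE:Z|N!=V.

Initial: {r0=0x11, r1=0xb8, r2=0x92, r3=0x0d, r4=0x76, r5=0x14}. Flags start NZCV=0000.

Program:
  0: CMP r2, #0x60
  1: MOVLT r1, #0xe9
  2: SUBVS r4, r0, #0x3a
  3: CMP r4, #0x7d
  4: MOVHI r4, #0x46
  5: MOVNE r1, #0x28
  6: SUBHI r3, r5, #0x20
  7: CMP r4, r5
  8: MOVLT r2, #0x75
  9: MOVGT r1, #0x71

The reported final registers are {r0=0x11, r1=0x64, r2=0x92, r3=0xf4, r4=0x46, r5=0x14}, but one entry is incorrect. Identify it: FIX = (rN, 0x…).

FIX = (r1, 0x71)

[0] flags=0011 → (cmp)
[1] flags=0011 LT?T → r1=0xe9
[2] flags=0011 VS?T → r4=0xd7
[3] flags=0011 → (cmp)
[4] flags=0011 HI?T → r4=0x46
[5] flags=0011 NE?T → r1=0x28
[6] flags=0011 HI?T → r3=0xf4
[7] flags=0010 → (cmp)
[8] flags=0010 LT?F → skip
[9] flags=0010 GT?T → r1=0x71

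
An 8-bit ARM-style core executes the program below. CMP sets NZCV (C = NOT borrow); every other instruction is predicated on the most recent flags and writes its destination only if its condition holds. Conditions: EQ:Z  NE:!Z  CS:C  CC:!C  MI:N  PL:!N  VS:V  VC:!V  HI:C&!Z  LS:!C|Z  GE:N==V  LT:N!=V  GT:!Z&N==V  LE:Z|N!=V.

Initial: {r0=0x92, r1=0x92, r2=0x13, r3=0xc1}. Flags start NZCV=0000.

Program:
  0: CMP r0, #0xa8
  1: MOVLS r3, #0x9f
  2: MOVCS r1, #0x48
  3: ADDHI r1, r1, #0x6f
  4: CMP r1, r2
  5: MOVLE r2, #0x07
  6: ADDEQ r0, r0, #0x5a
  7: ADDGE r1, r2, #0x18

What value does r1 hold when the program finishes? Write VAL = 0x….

[0] flags=1000 → (cmp)
[1] flags=1000 LS?T → r3=0x9f
[2] flags=1000 CS?F → skip
[3] flags=1000 HI?F → skip
[4] flags=0011 → (cmp)
[5] flags=0011 LE?T → r2=0x07
[6] flags=0011 EQ?F → skip
[7] flags=0011 GE?F → skip

VAL = 0x92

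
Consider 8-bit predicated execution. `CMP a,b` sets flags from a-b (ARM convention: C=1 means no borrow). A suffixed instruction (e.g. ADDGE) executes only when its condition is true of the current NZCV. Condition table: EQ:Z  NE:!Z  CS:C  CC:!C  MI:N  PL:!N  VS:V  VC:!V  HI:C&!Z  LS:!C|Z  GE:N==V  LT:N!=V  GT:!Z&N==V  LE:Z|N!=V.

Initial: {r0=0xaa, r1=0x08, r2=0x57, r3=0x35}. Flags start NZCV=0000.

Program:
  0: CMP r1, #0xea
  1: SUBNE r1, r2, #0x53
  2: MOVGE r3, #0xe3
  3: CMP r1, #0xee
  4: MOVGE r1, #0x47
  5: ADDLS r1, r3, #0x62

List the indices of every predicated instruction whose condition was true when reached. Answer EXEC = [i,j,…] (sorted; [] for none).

[0] flags=0000 → (cmp)
[1] flags=0000 NE?T → r1=0x04
[2] flags=0000 GE?T → r3=0xe3
[3] flags=0000 → (cmp)
[4] flags=0000 GE?T → r1=0x47
[5] flags=0000 LS?T → r1=0x45

EXEC = [1,2,4,5]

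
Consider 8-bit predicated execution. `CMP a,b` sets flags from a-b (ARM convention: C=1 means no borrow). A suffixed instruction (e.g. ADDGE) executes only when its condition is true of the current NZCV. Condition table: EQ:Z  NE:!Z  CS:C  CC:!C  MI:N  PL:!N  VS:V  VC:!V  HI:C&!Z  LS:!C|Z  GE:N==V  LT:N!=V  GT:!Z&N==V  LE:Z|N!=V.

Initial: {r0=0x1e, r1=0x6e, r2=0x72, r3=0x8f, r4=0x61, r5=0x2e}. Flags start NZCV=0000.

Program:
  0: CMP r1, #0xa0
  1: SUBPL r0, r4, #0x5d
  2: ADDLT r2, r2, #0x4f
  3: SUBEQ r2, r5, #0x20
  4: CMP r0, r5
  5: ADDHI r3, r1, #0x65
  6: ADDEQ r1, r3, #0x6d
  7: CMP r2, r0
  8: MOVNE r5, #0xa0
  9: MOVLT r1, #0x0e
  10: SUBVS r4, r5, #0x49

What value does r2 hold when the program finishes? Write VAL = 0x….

VAL = 0x72

0: ✓ CMP  NZCV=1001
1: · SUBPL
2: · ADDLT
3: · SUBEQ
4: ✓ CMP  NZCV=1000
5: · ADDHI
6: · ADDEQ
7: ✓ CMP  NZCV=0010
8: ✓ MOVNE  r5←0xa0
9: · MOVLT
10: · SUBVS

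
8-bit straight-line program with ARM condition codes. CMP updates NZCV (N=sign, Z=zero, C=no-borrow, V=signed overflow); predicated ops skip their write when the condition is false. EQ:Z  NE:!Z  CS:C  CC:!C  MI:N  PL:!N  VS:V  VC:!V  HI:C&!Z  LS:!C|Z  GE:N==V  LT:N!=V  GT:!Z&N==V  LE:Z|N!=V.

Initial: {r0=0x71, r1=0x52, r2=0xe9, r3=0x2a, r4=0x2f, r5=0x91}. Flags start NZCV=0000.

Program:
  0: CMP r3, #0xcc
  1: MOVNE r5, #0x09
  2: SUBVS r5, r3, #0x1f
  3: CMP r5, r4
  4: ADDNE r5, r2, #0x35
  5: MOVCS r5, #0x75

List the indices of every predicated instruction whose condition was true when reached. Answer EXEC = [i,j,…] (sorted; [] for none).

[0] flags=0000 → (cmp)
[1] flags=0000 NE?T → r5=0x09
[2] flags=0000 VS?F → skip
[3] flags=1000 → (cmp)
[4] flags=1000 NE?T → r5=0x1e
[5] flags=1000 CS?F → skip

EXEC = [1,4]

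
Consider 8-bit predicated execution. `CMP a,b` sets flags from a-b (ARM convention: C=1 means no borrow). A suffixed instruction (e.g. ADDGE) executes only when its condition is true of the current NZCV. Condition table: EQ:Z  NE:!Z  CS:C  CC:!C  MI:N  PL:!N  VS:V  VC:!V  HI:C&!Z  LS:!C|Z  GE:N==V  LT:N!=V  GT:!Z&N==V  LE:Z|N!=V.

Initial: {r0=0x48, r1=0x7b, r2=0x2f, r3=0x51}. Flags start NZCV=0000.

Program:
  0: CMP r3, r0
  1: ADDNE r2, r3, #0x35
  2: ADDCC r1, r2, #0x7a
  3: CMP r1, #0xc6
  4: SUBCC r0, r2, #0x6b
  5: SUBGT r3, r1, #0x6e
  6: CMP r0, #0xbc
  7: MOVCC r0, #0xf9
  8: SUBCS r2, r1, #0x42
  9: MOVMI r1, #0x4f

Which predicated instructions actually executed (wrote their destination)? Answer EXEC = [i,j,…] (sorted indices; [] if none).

0: ✓ CMP  NZCV=0010
1: ✓ ADDNE  r2←0x86
2: · ADDCC
3: ✓ CMP  NZCV=1001
4: ✓ SUBCC  r0←0x1b
5: ✓ SUBGT  r3←0x0d
6: ✓ CMP  NZCV=0000
7: ✓ MOVCC  r0←0xf9
8: · SUBCS
9: · MOVMI

EXEC = [1,4,5,7]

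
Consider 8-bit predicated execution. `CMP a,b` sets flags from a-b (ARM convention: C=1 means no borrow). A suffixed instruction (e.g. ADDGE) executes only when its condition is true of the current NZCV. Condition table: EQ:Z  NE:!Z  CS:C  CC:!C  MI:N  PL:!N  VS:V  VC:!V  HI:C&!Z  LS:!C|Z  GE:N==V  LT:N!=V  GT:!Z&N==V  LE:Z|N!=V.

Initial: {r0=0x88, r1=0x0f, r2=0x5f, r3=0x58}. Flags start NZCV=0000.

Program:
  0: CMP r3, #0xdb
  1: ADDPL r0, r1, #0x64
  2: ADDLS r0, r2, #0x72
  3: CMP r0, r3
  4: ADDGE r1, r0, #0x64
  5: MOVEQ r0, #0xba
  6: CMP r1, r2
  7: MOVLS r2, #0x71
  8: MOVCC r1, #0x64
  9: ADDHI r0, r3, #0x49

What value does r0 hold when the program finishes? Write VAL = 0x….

0: ✓ CMP  NZCV=0000
1: ✓ ADDPL  r0←0x73
2: ✓ ADDLS  r0←0xd1
3: ✓ CMP  NZCV=0011
4: · ADDGE
5: · MOVEQ
6: ✓ CMP  NZCV=1000
7: ✓ MOVLS  r2←0x71
8: ✓ MOVCC  r1←0x64
9: · ADDHI

VAL = 0xd1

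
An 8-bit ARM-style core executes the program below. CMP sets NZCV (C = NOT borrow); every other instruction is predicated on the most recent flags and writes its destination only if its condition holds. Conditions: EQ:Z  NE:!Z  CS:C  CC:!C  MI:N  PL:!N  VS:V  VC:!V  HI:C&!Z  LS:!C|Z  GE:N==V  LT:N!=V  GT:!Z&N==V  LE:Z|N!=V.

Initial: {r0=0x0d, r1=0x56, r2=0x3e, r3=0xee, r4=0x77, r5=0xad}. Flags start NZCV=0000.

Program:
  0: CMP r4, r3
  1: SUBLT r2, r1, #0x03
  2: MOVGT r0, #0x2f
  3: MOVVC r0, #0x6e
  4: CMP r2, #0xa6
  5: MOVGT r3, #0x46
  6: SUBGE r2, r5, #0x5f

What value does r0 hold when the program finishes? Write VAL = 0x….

VAL = 0x2f

0: ✓ CMP  NZCV=1001
1: · SUBLT
2: ✓ MOVGT  r0←0x2f
3: · MOVVC
4: ✓ CMP  NZCV=1001
5: ✓ MOVGT  r3←0x46
6: ✓ SUBGE  r2←0x4e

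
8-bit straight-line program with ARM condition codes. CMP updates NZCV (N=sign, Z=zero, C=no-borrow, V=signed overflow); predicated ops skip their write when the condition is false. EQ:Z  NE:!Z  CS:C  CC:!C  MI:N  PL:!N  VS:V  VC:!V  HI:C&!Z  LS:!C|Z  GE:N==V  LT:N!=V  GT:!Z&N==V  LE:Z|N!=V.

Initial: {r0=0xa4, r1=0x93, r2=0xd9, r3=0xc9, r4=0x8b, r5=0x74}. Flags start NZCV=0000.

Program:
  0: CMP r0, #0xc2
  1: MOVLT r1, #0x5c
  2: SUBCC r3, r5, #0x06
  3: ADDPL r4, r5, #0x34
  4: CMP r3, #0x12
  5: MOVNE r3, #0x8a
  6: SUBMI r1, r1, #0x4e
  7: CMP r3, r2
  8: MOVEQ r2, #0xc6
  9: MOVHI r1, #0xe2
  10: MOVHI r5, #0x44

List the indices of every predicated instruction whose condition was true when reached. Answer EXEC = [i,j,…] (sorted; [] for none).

[0] flags=1000 → (cmp)
[1] flags=1000 LT?T → r1=0x5c
[2] flags=1000 CC?T → r3=0x6e
[3] flags=1000 PL?F → skip
[4] flags=0010 → (cmp)
[5] flags=0010 NE?T → r3=0x8a
[6] flags=0010 MI?F → skip
[7] flags=1000 → (cmp)
[8] flags=1000 EQ?F → skip
[9] flags=1000 HI?F → skip
[10] flags=1000 HI?F → skip

EXEC = [1,2,5]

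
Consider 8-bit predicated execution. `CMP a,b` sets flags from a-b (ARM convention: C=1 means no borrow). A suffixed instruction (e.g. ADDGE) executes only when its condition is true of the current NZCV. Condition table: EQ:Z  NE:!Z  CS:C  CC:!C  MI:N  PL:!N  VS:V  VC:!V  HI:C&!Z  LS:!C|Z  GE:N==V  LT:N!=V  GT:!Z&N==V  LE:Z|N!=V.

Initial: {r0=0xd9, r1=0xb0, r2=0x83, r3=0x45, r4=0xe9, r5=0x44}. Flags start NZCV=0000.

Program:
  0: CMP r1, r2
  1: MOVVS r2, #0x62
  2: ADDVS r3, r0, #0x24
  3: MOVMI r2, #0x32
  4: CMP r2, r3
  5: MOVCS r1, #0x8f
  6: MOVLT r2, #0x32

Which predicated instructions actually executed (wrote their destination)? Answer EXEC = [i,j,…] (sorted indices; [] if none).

0: ✓ CMP  NZCV=0010
1: · MOVVS
2: · ADDVS
3: · MOVMI
4: ✓ CMP  NZCV=0011
5: ✓ MOVCS  r1←0x8f
6: ✓ MOVLT  r2←0x32

EXEC = [5,6]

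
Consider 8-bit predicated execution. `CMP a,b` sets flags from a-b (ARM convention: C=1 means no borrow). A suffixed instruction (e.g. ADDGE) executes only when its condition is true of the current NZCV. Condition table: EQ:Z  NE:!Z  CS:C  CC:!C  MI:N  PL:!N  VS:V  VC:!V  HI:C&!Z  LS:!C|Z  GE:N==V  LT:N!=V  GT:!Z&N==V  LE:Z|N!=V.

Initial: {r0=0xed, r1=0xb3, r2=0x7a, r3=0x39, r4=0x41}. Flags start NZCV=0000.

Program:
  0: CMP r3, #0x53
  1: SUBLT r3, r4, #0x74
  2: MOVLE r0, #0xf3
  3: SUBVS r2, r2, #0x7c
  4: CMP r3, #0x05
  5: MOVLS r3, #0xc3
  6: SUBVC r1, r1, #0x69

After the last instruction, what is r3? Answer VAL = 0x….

VAL = 0xcd

0: ✓ CMP  NZCV=1000
1: ✓ SUBLT  r3←0xcd
2: ✓ MOVLE  r0←0xf3
3: · SUBVS
4: ✓ CMP  NZCV=1010
5: · MOVLS
6: ✓ SUBVC  r1←0x4a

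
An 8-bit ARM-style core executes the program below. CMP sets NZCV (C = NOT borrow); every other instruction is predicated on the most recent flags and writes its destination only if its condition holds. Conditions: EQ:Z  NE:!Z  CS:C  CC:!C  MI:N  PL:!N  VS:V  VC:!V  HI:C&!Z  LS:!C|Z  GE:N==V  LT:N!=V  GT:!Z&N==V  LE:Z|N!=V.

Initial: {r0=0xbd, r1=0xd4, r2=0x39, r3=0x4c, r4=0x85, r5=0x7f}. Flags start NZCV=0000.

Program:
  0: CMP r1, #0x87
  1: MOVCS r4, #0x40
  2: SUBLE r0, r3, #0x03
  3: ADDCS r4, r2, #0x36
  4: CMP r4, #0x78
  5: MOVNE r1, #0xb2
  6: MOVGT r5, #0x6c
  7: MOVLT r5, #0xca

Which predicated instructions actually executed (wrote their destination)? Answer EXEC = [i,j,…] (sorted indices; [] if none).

0: ✓ CMP  NZCV=0010
1: ✓ MOVCS  r4←0x40
2: · SUBLE
3: ✓ ADDCS  r4←0x6f
4: ✓ CMP  NZCV=1000
5: ✓ MOVNE  r1←0xb2
6: · MOVGT
7: ✓ MOVLT  r5←0xca

EXEC = [1,3,5,7]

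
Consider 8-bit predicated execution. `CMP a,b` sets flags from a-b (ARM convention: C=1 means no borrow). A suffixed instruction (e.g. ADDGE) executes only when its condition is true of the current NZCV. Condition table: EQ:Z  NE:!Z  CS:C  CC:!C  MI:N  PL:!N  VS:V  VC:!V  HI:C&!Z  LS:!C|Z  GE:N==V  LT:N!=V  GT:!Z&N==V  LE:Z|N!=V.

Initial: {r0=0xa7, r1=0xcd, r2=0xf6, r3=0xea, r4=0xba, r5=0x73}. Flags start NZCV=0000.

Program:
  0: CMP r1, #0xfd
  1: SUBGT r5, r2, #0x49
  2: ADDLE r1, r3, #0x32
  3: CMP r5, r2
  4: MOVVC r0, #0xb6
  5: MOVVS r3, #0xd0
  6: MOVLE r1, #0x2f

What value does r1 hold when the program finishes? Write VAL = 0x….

[0] flags=1000 → (cmp)
[1] flags=1000 GT?F → skip
[2] flags=1000 LE?T → r1=0x1c
[3] flags=0000 → (cmp)
[4] flags=0000 VC?T → r0=0xb6
[5] flags=0000 VS?F → skip
[6] flags=0000 LE?F → skip

VAL = 0x1c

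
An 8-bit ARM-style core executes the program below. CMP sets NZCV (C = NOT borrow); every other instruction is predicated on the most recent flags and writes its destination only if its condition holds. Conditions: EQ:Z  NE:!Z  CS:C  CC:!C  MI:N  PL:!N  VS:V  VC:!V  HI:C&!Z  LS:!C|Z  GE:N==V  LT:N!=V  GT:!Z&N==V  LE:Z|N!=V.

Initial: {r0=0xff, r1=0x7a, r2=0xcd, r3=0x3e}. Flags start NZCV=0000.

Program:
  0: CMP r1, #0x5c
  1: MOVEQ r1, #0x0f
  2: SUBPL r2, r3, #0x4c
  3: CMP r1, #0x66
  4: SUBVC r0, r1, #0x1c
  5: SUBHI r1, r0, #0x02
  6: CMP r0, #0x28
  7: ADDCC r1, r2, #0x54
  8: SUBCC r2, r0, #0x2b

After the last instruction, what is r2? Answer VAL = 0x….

VAL = 0xf2

0: ✓ CMP  NZCV=0010
1: · MOVEQ
2: ✓ SUBPL  r2←0xf2
3: ✓ CMP  NZCV=0010
4: ✓ SUBVC  r0←0x5e
5: ✓ SUBHI  r1←0x5c
6: ✓ CMP  NZCV=0010
7: · ADDCC
8: · SUBCC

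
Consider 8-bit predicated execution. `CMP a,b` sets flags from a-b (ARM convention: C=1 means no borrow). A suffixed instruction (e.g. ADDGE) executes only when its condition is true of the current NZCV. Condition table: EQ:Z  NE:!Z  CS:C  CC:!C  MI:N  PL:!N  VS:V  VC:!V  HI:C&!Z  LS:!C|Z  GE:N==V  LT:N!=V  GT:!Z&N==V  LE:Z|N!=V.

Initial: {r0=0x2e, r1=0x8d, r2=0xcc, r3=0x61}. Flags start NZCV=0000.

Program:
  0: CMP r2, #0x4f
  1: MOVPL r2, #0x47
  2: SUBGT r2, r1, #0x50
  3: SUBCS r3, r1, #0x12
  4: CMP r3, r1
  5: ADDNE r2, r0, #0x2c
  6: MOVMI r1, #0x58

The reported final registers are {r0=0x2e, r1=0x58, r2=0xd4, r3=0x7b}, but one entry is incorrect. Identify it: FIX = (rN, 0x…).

0: ✓ CMP  NZCV=0011
1: ✓ MOVPL  r2←0x47
2: · SUBGT
3: ✓ SUBCS  r3←0x7b
4: ✓ CMP  NZCV=1001
5: ✓ ADDNE  r2←0x5a
6: ✓ MOVMI  r1←0x58

FIX = (r2, 0x5a)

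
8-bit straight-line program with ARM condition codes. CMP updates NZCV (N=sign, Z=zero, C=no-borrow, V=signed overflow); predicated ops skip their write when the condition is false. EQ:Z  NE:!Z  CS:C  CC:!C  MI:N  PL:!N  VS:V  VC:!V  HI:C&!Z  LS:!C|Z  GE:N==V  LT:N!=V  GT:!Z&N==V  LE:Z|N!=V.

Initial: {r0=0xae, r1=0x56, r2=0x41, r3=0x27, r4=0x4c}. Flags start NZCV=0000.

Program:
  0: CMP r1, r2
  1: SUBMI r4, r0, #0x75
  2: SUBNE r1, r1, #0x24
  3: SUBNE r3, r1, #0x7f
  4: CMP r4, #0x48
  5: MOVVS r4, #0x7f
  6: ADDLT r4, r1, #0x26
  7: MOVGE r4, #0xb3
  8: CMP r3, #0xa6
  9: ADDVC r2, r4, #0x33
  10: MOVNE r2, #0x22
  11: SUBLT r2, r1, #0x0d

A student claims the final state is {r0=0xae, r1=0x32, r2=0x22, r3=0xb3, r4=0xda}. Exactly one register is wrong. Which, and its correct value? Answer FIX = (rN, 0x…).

FIX = (r4, 0xb3)

[0] flags=0010 → (cmp)
[1] flags=0010 MI?F → skip
[2] flags=0010 NE?T → r1=0x32
[3] flags=0010 NE?T → r3=0xb3
[4] flags=0010 → (cmp)
[5] flags=0010 VS?F → skip
[6] flags=0010 LT?F → skip
[7] flags=0010 GE?T → r4=0xb3
[8] flags=0010 → (cmp)
[9] flags=0010 VC?T → r2=0xe6
[10] flags=0010 NE?T → r2=0x22
[11] flags=0010 LT?F → skip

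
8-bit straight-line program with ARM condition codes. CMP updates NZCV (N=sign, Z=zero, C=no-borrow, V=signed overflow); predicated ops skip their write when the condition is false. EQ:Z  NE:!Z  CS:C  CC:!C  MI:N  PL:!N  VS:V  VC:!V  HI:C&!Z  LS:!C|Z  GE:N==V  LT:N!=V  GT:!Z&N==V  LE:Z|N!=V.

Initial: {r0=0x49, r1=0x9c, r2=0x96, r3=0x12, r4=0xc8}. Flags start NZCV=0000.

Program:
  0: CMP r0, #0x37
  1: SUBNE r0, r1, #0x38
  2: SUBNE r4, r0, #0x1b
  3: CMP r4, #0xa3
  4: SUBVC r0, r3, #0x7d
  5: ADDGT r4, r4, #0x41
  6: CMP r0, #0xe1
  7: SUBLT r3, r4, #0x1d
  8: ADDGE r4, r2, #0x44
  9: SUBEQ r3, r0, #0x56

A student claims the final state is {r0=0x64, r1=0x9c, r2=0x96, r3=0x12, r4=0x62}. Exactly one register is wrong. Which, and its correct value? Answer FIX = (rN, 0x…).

0: ✓ CMP  NZCV=0010
1: ✓ SUBNE  r0←0x64
2: ✓ SUBNE  r4←0x49
3: ✓ CMP  NZCV=1001
4: · SUBVC
5: ✓ ADDGT  r4←0x8a
6: ✓ CMP  NZCV=1001
7: · SUBLT
8: ✓ ADDGE  r4←0xda
9: · SUBEQ

FIX = (r4, 0xda)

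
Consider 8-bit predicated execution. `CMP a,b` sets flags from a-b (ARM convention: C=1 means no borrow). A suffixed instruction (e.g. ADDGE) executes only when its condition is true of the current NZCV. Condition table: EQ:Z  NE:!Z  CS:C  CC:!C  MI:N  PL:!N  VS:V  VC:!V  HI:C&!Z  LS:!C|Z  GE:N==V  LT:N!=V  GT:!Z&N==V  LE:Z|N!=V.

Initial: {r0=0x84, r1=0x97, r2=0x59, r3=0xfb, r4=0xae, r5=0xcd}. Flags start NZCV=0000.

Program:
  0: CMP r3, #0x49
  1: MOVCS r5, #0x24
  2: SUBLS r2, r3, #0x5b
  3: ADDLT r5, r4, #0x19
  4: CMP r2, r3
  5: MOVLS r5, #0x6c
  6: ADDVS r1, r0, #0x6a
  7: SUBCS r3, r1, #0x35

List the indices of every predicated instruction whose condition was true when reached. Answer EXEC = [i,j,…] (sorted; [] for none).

0: ✓ CMP  NZCV=1010
1: ✓ MOVCS  r5←0x24
2: · SUBLS
3: ✓ ADDLT  r5←0xc7
4: ✓ CMP  NZCV=0000
5: ✓ MOVLS  r5←0x6c
6: · ADDVS
7: · SUBCS

EXEC = [1,3,5]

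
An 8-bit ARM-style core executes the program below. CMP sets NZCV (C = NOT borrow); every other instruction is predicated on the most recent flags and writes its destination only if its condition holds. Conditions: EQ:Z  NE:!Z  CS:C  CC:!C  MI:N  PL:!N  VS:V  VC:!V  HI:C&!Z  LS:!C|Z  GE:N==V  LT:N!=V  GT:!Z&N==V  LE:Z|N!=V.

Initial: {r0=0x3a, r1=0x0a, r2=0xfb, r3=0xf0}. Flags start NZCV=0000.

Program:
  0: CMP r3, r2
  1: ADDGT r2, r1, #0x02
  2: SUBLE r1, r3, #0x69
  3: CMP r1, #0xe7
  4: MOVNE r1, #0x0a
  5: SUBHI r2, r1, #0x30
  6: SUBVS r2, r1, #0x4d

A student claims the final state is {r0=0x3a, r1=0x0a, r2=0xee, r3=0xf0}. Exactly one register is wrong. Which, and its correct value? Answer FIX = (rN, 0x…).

FIX = (r2, 0xfb)

[0] flags=1000 → (cmp)
[1] flags=1000 GT?F → skip
[2] flags=1000 LE?T → r1=0x87
[3] flags=1000 → (cmp)
[4] flags=1000 NE?T → r1=0x0a
[5] flags=1000 HI?F → skip
[6] flags=1000 VS?F → skip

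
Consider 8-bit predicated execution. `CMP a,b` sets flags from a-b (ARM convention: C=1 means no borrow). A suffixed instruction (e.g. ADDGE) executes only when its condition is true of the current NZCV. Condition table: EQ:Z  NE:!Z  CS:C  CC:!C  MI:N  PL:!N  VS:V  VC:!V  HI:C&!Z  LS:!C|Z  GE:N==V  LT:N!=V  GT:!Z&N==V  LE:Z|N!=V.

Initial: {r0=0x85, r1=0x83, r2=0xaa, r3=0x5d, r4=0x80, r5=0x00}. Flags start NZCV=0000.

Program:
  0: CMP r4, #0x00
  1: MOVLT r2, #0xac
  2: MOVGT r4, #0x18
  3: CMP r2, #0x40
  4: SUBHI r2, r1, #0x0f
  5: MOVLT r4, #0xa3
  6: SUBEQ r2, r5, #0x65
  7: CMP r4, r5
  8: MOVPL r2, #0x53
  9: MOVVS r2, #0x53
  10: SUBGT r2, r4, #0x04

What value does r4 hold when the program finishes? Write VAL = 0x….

0: ✓ CMP  NZCV=1010
1: ✓ MOVLT  r2←0xac
2: · MOVGT
3: ✓ CMP  NZCV=0011
4: ✓ SUBHI  r2←0x74
5: ✓ MOVLT  r4←0xa3
6: · SUBEQ
7: ✓ CMP  NZCV=1010
8: · MOVPL
9: · MOVVS
10: · SUBGT

VAL = 0xa3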